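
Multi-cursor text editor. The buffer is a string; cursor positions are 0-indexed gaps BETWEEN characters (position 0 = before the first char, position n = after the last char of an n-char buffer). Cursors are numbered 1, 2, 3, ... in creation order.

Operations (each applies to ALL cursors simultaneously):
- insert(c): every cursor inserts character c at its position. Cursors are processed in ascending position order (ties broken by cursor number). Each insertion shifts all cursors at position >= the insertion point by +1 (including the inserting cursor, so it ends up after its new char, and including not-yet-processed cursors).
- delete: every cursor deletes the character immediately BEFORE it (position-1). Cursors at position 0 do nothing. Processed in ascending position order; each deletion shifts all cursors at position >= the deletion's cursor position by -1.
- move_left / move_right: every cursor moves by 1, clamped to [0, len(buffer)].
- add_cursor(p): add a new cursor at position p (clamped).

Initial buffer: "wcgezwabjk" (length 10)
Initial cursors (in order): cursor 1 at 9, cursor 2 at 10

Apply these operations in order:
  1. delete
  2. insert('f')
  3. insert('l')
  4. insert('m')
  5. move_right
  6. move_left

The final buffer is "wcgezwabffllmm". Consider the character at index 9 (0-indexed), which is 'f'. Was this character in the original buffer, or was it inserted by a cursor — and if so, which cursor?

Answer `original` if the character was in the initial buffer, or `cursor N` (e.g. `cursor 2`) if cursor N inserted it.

Answer: cursor 2

Derivation:
After op 1 (delete): buffer="wcgezwab" (len 8), cursors c1@8 c2@8, authorship ........
After op 2 (insert('f')): buffer="wcgezwabff" (len 10), cursors c1@10 c2@10, authorship ........12
After op 3 (insert('l')): buffer="wcgezwabffll" (len 12), cursors c1@12 c2@12, authorship ........1212
After op 4 (insert('m')): buffer="wcgezwabffllmm" (len 14), cursors c1@14 c2@14, authorship ........121212
After op 5 (move_right): buffer="wcgezwabffllmm" (len 14), cursors c1@14 c2@14, authorship ........121212
After op 6 (move_left): buffer="wcgezwabffllmm" (len 14), cursors c1@13 c2@13, authorship ........121212
Authorship (.=original, N=cursor N): . . . . . . . . 1 2 1 2 1 2
Index 9: author = 2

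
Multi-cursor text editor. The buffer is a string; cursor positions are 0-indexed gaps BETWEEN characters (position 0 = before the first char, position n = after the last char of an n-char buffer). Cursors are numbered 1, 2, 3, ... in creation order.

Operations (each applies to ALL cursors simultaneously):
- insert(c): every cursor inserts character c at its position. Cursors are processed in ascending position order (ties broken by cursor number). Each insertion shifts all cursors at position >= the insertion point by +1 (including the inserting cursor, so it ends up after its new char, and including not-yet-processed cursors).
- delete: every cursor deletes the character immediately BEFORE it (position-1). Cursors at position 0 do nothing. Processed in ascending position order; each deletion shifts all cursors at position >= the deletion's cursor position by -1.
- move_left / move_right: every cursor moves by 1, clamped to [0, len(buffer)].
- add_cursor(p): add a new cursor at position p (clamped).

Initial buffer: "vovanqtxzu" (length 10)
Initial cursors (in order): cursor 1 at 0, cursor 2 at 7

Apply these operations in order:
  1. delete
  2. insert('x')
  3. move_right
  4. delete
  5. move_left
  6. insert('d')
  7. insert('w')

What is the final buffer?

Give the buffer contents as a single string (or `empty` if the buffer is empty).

Answer: dwxovanqdwxzu

Derivation:
After op 1 (delete): buffer="vovanqxzu" (len 9), cursors c1@0 c2@6, authorship .........
After op 2 (insert('x')): buffer="xvovanqxxzu" (len 11), cursors c1@1 c2@8, authorship 1......2...
After op 3 (move_right): buffer="xvovanqxxzu" (len 11), cursors c1@2 c2@9, authorship 1......2...
After op 4 (delete): buffer="xovanqxzu" (len 9), cursors c1@1 c2@7, authorship 1.....2..
After op 5 (move_left): buffer="xovanqxzu" (len 9), cursors c1@0 c2@6, authorship 1.....2..
After op 6 (insert('d')): buffer="dxovanqdxzu" (len 11), cursors c1@1 c2@8, authorship 11.....22..
After op 7 (insert('w')): buffer="dwxovanqdwxzu" (len 13), cursors c1@2 c2@10, authorship 111.....222..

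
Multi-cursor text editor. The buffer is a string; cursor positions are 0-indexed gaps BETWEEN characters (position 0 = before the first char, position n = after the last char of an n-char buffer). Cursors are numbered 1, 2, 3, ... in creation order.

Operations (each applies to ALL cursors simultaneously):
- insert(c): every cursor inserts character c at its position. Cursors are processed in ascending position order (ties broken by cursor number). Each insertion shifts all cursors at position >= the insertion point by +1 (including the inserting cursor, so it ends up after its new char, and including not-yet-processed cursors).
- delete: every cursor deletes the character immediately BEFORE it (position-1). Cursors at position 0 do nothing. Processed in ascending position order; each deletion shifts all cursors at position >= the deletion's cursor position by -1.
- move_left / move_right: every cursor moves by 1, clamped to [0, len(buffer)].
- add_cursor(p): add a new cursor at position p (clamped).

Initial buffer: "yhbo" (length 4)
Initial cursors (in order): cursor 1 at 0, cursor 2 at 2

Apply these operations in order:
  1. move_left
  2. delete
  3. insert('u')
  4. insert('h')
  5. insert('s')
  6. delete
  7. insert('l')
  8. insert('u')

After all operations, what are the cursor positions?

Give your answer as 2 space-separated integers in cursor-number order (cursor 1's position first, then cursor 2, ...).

Answer: 8 8

Derivation:
After op 1 (move_left): buffer="yhbo" (len 4), cursors c1@0 c2@1, authorship ....
After op 2 (delete): buffer="hbo" (len 3), cursors c1@0 c2@0, authorship ...
After op 3 (insert('u')): buffer="uuhbo" (len 5), cursors c1@2 c2@2, authorship 12...
After op 4 (insert('h')): buffer="uuhhhbo" (len 7), cursors c1@4 c2@4, authorship 1212...
After op 5 (insert('s')): buffer="uuhhsshbo" (len 9), cursors c1@6 c2@6, authorship 121212...
After op 6 (delete): buffer="uuhhhbo" (len 7), cursors c1@4 c2@4, authorship 1212...
After op 7 (insert('l')): buffer="uuhhllhbo" (len 9), cursors c1@6 c2@6, authorship 121212...
After op 8 (insert('u')): buffer="uuhhlluuhbo" (len 11), cursors c1@8 c2@8, authorship 12121212...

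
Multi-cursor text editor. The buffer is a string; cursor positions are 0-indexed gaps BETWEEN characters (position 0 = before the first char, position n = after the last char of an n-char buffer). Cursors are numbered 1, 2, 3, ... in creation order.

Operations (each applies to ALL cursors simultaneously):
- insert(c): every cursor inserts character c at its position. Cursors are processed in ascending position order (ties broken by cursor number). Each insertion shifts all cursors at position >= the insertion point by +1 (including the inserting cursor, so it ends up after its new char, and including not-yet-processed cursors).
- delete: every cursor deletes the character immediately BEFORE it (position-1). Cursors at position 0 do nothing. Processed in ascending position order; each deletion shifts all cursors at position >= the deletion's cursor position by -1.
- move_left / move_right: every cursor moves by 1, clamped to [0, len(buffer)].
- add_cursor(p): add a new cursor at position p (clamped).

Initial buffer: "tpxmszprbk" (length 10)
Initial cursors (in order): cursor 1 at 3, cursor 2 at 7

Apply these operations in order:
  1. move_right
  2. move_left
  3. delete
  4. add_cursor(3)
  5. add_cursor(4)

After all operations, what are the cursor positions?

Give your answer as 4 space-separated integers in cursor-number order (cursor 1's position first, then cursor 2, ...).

After op 1 (move_right): buffer="tpxmszprbk" (len 10), cursors c1@4 c2@8, authorship ..........
After op 2 (move_left): buffer="tpxmszprbk" (len 10), cursors c1@3 c2@7, authorship ..........
After op 3 (delete): buffer="tpmszrbk" (len 8), cursors c1@2 c2@5, authorship ........
After op 4 (add_cursor(3)): buffer="tpmszrbk" (len 8), cursors c1@2 c3@3 c2@5, authorship ........
After op 5 (add_cursor(4)): buffer="tpmszrbk" (len 8), cursors c1@2 c3@3 c4@4 c2@5, authorship ........

Answer: 2 5 3 4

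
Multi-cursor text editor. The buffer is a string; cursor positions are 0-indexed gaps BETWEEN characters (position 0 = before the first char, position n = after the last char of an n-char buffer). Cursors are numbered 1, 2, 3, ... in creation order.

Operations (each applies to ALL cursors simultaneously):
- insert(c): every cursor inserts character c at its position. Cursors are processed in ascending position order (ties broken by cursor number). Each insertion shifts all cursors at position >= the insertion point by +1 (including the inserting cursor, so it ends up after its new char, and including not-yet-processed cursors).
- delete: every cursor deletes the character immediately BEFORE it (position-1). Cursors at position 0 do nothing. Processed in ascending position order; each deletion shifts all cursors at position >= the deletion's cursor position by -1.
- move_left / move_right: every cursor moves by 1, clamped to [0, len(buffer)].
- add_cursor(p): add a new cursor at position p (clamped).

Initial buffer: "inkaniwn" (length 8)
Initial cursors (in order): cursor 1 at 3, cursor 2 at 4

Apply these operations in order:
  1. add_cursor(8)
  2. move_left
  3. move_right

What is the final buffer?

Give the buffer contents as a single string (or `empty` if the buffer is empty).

After op 1 (add_cursor(8)): buffer="inkaniwn" (len 8), cursors c1@3 c2@4 c3@8, authorship ........
After op 2 (move_left): buffer="inkaniwn" (len 8), cursors c1@2 c2@3 c3@7, authorship ........
After op 3 (move_right): buffer="inkaniwn" (len 8), cursors c1@3 c2@4 c3@8, authorship ........

Answer: inkaniwn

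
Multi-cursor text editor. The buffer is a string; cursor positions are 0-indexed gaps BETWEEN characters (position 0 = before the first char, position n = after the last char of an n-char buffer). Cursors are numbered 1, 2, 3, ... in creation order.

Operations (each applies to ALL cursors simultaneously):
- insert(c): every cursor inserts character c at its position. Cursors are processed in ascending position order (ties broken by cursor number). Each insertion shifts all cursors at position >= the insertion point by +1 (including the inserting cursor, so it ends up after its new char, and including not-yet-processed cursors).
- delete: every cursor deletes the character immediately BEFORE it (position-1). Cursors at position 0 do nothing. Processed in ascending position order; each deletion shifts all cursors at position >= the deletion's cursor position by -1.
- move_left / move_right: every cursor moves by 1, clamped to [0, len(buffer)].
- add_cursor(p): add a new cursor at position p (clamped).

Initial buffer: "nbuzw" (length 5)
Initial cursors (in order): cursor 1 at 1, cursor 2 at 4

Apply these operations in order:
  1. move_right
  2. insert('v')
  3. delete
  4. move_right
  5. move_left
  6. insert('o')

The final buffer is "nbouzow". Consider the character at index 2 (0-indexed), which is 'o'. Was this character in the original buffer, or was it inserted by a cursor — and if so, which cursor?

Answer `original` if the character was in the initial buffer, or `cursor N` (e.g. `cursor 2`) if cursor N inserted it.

Answer: cursor 1

Derivation:
After op 1 (move_right): buffer="nbuzw" (len 5), cursors c1@2 c2@5, authorship .....
After op 2 (insert('v')): buffer="nbvuzwv" (len 7), cursors c1@3 c2@7, authorship ..1...2
After op 3 (delete): buffer="nbuzw" (len 5), cursors c1@2 c2@5, authorship .....
After op 4 (move_right): buffer="nbuzw" (len 5), cursors c1@3 c2@5, authorship .....
After op 5 (move_left): buffer="nbuzw" (len 5), cursors c1@2 c2@4, authorship .....
After op 6 (insert('o')): buffer="nbouzow" (len 7), cursors c1@3 c2@6, authorship ..1..2.
Authorship (.=original, N=cursor N): . . 1 . . 2 .
Index 2: author = 1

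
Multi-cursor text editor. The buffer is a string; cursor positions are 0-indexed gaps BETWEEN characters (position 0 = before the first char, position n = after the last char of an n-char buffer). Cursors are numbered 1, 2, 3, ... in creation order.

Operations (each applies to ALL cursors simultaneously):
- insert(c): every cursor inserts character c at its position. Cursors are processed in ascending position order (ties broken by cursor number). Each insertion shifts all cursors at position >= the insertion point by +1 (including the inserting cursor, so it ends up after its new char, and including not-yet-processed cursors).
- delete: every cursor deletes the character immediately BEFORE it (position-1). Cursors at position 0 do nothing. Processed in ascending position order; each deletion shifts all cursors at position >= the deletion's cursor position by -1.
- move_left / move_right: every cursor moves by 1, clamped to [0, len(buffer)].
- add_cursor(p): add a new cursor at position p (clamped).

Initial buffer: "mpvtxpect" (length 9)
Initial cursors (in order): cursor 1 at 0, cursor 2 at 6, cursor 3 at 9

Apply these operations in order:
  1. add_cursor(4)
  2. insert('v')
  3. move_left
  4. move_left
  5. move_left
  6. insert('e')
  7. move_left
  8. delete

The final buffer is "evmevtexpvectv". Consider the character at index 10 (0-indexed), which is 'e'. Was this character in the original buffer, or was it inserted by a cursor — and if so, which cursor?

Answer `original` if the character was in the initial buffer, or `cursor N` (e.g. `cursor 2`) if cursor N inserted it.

After op 1 (add_cursor(4)): buffer="mpvtxpect" (len 9), cursors c1@0 c4@4 c2@6 c3@9, authorship .........
After op 2 (insert('v')): buffer="vmpvtvxpvectv" (len 13), cursors c1@1 c4@6 c2@9 c3@13, authorship 1....4..2...3
After op 3 (move_left): buffer="vmpvtvxpvectv" (len 13), cursors c1@0 c4@5 c2@8 c3@12, authorship 1....4..2...3
After op 4 (move_left): buffer="vmpvtvxpvectv" (len 13), cursors c1@0 c4@4 c2@7 c3@11, authorship 1....4..2...3
After op 5 (move_left): buffer="vmpvtvxpvectv" (len 13), cursors c1@0 c4@3 c2@6 c3@10, authorship 1....4..2...3
After op 6 (insert('e')): buffer="evmpevtvexpveectv" (len 17), cursors c1@1 c4@5 c2@9 c3@14, authorship 11..4..42..2.3..3
After op 7 (move_left): buffer="evmpevtvexpveectv" (len 17), cursors c1@0 c4@4 c2@8 c3@13, authorship 11..4..42..2.3..3
After op 8 (delete): buffer="evmevtexpvectv" (len 14), cursors c1@0 c4@3 c2@6 c3@10, authorship 11.4..2..23..3
Authorship (.=original, N=cursor N): 1 1 . 4 . . 2 . . 2 3 . . 3
Index 10: author = 3

Answer: cursor 3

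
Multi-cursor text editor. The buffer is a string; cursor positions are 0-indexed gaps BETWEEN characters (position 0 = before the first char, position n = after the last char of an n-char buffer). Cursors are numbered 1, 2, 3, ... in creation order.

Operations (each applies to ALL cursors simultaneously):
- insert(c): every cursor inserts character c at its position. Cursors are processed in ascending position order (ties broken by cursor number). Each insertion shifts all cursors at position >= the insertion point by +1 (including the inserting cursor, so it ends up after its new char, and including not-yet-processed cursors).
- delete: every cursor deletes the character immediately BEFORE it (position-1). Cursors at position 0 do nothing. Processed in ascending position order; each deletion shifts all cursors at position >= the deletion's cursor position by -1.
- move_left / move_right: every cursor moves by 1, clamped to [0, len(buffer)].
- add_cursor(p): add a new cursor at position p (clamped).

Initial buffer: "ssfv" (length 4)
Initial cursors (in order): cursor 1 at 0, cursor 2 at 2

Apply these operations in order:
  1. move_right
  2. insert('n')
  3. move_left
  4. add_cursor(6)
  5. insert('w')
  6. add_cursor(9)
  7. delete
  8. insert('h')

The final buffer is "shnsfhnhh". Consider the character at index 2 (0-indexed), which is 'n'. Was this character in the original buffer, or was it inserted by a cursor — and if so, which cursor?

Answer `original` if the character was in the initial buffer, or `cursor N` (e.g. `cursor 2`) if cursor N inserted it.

After op 1 (move_right): buffer="ssfv" (len 4), cursors c1@1 c2@3, authorship ....
After op 2 (insert('n')): buffer="snsfnv" (len 6), cursors c1@2 c2@5, authorship .1..2.
After op 3 (move_left): buffer="snsfnv" (len 6), cursors c1@1 c2@4, authorship .1..2.
After op 4 (add_cursor(6)): buffer="snsfnv" (len 6), cursors c1@1 c2@4 c3@6, authorship .1..2.
After op 5 (insert('w')): buffer="swnsfwnvw" (len 9), cursors c1@2 c2@6 c3@9, authorship .11..22.3
After op 6 (add_cursor(9)): buffer="swnsfwnvw" (len 9), cursors c1@2 c2@6 c3@9 c4@9, authorship .11..22.3
After op 7 (delete): buffer="snsfn" (len 5), cursors c1@1 c2@4 c3@5 c4@5, authorship .1..2
After op 8 (insert('h')): buffer="shnsfhnhh" (len 9), cursors c1@2 c2@6 c3@9 c4@9, authorship .11..2234
Authorship (.=original, N=cursor N): . 1 1 . . 2 2 3 4
Index 2: author = 1

Answer: cursor 1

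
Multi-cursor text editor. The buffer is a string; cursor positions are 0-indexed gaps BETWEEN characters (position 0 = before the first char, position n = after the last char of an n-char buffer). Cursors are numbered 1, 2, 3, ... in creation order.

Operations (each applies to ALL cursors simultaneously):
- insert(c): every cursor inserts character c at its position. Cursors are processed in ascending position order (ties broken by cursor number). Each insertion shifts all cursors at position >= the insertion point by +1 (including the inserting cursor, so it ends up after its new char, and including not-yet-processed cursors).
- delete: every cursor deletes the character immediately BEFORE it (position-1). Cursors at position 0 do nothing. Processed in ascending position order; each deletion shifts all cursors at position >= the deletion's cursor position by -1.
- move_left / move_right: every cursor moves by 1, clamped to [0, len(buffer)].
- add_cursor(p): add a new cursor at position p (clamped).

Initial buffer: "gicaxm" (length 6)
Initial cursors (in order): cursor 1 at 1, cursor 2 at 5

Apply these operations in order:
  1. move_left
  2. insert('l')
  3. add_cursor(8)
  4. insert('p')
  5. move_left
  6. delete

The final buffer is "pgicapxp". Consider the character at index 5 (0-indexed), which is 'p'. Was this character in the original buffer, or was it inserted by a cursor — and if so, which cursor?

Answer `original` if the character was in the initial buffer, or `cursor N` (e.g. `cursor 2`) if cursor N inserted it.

Answer: cursor 2

Derivation:
After op 1 (move_left): buffer="gicaxm" (len 6), cursors c1@0 c2@4, authorship ......
After op 2 (insert('l')): buffer="lgicalxm" (len 8), cursors c1@1 c2@6, authorship 1....2..
After op 3 (add_cursor(8)): buffer="lgicalxm" (len 8), cursors c1@1 c2@6 c3@8, authorship 1....2..
After op 4 (insert('p')): buffer="lpgicalpxmp" (len 11), cursors c1@2 c2@8 c3@11, authorship 11....22..3
After op 5 (move_left): buffer="lpgicalpxmp" (len 11), cursors c1@1 c2@7 c3@10, authorship 11....22..3
After op 6 (delete): buffer="pgicapxp" (len 8), cursors c1@0 c2@5 c3@7, authorship 1....2.3
Authorship (.=original, N=cursor N): 1 . . . . 2 . 3
Index 5: author = 2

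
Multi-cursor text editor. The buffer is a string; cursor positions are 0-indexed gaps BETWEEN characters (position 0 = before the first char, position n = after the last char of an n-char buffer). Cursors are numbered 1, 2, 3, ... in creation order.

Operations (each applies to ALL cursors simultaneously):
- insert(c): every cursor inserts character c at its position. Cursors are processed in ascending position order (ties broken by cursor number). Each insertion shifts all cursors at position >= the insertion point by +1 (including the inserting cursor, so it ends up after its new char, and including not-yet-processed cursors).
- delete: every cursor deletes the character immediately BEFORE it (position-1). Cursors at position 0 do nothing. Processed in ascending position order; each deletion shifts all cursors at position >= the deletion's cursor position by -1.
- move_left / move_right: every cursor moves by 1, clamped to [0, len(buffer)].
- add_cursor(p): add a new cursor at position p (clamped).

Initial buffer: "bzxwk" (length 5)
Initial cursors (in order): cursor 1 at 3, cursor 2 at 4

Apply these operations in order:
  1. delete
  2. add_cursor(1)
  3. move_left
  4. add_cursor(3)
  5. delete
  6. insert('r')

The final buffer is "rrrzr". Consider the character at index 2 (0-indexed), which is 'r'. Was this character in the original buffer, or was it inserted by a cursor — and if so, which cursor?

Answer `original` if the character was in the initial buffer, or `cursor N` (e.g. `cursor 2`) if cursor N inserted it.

Answer: cursor 3

Derivation:
After op 1 (delete): buffer="bzk" (len 3), cursors c1@2 c2@2, authorship ...
After op 2 (add_cursor(1)): buffer="bzk" (len 3), cursors c3@1 c1@2 c2@2, authorship ...
After op 3 (move_left): buffer="bzk" (len 3), cursors c3@0 c1@1 c2@1, authorship ...
After op 4 (add_cursor(3)): buffer="bzk" (len 3), cursors c3@0 c1@1 c2@1 c4@3, authorship ...
After op 5 (delete): buffer="z" (len 1), cursors c1@0 c2@0 c3@0 c4@1, authorship .
After op 6 (insert('r')): buffer="rrrzr" (len 5), cursors c1@3 c2@3 c3@3 c4@5, authorship 123.4
Authorship (.=original, N=cursor N): 1 2 3 . 4
Index 2: author = 3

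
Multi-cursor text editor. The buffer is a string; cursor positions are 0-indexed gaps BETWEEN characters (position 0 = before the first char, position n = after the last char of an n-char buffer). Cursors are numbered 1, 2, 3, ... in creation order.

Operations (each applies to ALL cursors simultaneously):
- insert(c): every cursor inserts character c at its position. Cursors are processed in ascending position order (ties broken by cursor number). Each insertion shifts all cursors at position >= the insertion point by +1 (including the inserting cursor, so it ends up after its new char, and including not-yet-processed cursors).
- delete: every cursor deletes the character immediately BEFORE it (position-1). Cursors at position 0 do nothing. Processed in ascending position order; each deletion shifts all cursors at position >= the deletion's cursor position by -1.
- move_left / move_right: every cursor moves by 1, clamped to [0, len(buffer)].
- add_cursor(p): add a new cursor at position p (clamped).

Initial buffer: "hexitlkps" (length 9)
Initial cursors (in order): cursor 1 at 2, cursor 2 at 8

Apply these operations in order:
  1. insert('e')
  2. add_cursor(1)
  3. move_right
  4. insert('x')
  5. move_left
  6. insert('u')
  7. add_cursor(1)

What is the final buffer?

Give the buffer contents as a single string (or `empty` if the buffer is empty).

After op 1 (insert('e')): buffer="heexitlkpes" (len 11), cursors c1@3 c2@10, authorship ..1......2.
After op 2 (add_cursor(1)): buffer="heexitlkpes" (len 11), cursors c3@1 c1@3 c2@10, authorship ..1......2.
After op 3 (move_right): buffer="heexitlkpes" (len 11), cursors c3@2 c1@4 c2@11, authorship ..1......2.
After op 4 (insert('x')): buffer="hexexxitlkpesx" (len 14), cursors c3@3 c1@6 c2@14, authorship ..31.1.....2.2
After op 5 (move_left): buffer="hexexxitlkpesx" (len 14), cursors c3@2 c1@5 c2@13, authorship ..31.1.....2.2
After op 6 (insert('u')): buffer="heuxexuxitlkpesux" (len 17), cursors c3@3 c1@7 c2@16, authorship ..331.11.....2.22
After op 7 (add_cursor(1)): buffer="heuxexuxitlkpesux" (len 17), cursors c4@1 c3@3 c1@7 c2@16, authorship ..331.11.....2.22

Answer: heuxexuxitlkpesux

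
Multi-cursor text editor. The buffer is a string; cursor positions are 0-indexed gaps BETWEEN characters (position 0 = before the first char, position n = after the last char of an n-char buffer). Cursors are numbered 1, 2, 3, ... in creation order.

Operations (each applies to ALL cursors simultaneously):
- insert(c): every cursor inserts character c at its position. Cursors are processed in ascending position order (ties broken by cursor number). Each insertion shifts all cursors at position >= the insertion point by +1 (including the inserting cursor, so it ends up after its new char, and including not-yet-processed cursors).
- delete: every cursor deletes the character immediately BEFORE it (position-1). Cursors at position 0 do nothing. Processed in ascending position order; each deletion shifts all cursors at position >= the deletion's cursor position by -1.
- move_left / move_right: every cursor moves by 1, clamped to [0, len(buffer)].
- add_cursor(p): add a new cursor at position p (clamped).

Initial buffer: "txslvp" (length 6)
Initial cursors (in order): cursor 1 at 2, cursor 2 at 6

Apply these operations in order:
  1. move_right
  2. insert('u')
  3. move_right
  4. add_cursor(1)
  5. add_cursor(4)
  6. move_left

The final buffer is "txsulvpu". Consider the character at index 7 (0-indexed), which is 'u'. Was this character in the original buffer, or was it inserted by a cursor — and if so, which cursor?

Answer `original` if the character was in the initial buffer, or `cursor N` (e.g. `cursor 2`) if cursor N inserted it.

Answer: cursor 2

Derivation:
After op 1 (move_right): buffer="txslvp" (len 6), cursors c1@3 c2@6, authorship ......
After op 2 (insert('u')): buffer="txsulvpu" (len 8), cursors c1@4 c2@8, authorship ...1...2
After op 3 (move_right): buffer="txsulvpu" (len 8), cursors c1@5 c2@8, authorship ...1...2
After op 4 (add_cursor(1)): buffer="txsulvpu" (len 8), cursors c3@1 c1@5 c2@8, authorship ...1...2
After op 5 (add_cursor(4)): buffer="txsulvpu" (len 8), cursors c3@1 c4@4 c1@5 c2@8, authorship ...1...2
After op 6 (move_left): buffer="txsulvpu" (len 8), cursors c3@0 c4@3 c1@4 c2@7, authorship ...1...2
Authorship (.=original, N=cursor N): . . . 1 . . . 2
Index 7: author = 2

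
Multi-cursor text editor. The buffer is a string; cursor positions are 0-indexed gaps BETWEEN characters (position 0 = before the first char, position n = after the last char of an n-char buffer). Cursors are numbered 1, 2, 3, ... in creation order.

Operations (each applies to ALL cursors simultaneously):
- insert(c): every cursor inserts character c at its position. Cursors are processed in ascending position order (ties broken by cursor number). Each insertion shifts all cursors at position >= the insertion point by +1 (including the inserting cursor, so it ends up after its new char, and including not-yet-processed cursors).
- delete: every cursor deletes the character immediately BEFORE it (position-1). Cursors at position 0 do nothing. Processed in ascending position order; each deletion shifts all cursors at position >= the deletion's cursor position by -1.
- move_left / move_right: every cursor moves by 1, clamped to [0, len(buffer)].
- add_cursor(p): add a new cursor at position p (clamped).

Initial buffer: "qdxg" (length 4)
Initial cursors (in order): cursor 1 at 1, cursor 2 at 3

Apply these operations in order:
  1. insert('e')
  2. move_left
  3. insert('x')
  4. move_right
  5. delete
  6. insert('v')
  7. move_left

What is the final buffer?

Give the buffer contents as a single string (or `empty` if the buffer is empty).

Answer: qxvdxxvg

Derivation:
After op 1 (insert('e')): buffer="qedxeg" (len 6), cursors c1@2 c2@5, authorship .1..2.
After op 2 (move_left): buffer="qedxeg" (len 6), cursors c1@1 c2@4, authorship .1..2.
After op 3 (insert('x')): buffer="qxedxxeg" (len 8), cursors c1@2 c2@6, authorship .11..22.
After op 4 (move_right): buffer="qxedxxeg" (len 8), cursors c1@3 c2@7, authorship .11..22.
After op 5 (delete): buffer="qxdxxg" (len 6), cursors c1@2 c2@5, authorship .1..2.
After op 6 (insert('v')): buffer="qxvdxxvg" (len 8), cursors c1@3 c2@7, authorship .11..22.
After op 7 (move_left): buffer="qxvdxxvg" (len 8), cursors c1@2 c2@6, authorship .11..22.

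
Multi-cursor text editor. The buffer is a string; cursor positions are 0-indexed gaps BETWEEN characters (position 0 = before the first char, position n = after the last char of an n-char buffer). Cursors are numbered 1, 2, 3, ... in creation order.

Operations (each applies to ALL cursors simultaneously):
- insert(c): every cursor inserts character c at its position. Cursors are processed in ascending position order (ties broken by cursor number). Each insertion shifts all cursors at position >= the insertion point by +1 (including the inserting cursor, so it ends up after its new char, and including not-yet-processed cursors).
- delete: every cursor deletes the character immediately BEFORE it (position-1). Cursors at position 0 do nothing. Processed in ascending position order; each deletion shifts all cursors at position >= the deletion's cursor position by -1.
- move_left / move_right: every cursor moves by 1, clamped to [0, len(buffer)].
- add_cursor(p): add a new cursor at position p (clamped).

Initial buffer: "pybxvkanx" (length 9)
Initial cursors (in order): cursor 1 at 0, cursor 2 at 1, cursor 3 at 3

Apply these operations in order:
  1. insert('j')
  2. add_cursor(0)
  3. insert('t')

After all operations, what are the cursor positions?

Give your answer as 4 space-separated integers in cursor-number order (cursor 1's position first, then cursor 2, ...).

Answer: 3 6 10 1

Derivation:
After op 1 (insert('j')): buffer="jpjybjxvkanx" (len 12), cursors c1@1 c2@3 c3@6, authorship 1.2..3......
After op 2 (add_cursor(0)): buffer="jpjybjxvkanx" (len 12), cursors c4@0 c1@1 c2@3 c3@6, authorship 1.2..3......
After op 3 (insert('t')): buffer="tjtpjtybjtxvkanx" (len 16), cursors c4@1 c1@3 c2@6 c3@10, authorship 411.22..33......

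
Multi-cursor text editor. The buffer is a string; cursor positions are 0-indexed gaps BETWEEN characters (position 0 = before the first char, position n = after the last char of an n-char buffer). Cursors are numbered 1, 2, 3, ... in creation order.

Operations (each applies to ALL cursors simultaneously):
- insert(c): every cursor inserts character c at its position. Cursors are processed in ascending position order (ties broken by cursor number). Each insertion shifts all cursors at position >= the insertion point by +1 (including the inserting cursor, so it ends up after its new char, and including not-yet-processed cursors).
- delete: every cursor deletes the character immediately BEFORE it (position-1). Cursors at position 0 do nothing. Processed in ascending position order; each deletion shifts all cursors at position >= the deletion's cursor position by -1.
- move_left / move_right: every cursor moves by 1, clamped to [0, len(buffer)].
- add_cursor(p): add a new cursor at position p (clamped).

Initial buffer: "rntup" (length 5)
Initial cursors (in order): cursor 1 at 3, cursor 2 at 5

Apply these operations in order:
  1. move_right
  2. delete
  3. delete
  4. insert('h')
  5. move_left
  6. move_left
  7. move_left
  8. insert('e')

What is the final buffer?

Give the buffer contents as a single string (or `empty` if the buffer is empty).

Answer: eerhh

Derivation:
After op 1 (move_right): buffer="rntup" (len 5), cursors c1@4 c2@5, authorship .....
After op 2 (delete): buffer="rnt" (len 3), cursors c1@3 c2@3, authorship ...
After op 3 (delete): buffer="r" (len 1), cursors c1@1 c2@1, authorship .
After op 4 (insert('h')): buffer="rhh" (len 3), cursors c1@3 c2@3, authorship .12
After op 5 (move_left): buffer="rhh" (len 3), cursors c1@2 c2@2, authorship .12
After op 6 (move_left): buffer="rhh" (len 3), cursors c1@1 c2@1, authorship .12
After op 7 (move_left): buffer="rhh" (len 3), cursors c1@0 c2@0, authorship .12
After op 8 (insert('e')): buffer="eerhh" (len 5), cursors c1@2 c2@2, authorship 12.12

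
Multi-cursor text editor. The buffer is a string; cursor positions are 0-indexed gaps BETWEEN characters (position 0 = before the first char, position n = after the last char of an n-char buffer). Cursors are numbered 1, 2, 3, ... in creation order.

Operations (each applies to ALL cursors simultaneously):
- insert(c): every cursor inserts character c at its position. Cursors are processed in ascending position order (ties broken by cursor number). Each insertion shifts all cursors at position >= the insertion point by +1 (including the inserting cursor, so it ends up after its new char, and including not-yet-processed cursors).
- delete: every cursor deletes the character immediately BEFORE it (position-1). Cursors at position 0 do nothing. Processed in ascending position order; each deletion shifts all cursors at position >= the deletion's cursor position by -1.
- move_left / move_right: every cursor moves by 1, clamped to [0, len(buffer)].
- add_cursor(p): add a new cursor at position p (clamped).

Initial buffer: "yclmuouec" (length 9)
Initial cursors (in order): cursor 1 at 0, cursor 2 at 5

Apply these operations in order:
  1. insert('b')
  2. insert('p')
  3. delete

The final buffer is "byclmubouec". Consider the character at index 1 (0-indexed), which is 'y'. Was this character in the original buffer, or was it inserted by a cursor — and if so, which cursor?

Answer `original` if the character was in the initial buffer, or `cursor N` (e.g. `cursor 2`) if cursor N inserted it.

Answer: original

Derivation:
After op 1 (insert('b')): buffer="byclmubouec" (len 11), cursors c1@1 c2@7, authorship 1.....2....
After op 2 (insert('p')): buffer="bpyclmubpouec" (len 13), cursors c1@2 c2@9, authorship 11.....22....
After op 3 (delete): buffer="byclmubouec" (len 11), cursors c1@1 c2@7, authorship 1.....2....
Authorship (.=original, N=cursor N): 1 . . . . . 2 . . . .
Index 1: author = original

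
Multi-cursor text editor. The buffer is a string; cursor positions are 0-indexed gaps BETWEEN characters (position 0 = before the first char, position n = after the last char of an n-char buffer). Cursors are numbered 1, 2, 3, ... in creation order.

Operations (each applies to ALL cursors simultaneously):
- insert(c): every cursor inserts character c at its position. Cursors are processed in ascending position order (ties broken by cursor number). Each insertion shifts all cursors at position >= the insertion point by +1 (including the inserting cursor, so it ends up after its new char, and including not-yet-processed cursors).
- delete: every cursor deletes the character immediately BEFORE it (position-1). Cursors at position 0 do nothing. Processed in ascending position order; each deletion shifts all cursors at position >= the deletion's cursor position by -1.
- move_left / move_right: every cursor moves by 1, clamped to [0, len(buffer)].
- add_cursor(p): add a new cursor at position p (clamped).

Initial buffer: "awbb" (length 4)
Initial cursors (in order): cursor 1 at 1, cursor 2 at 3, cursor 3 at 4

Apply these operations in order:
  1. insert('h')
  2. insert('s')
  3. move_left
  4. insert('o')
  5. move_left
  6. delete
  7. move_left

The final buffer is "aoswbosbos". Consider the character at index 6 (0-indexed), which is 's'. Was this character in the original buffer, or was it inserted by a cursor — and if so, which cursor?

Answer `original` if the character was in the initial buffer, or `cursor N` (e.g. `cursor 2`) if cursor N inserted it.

After op 1 (insert('h')): buffer="ahwbhbh" (len 7), cursors c1@2 c2@5 c3@7, authorship .1..2.3
After op 2 (insert('s')): buffer="ahswbhsbhs" (len 10), cursors c1@3 c2@7 c3@10, authorship .11..22.33
After op 3 (move_left): buffer="ahswbhsbhs" (len 10), cursors c1@2 c2@6 c3@9, authorship .11..22.33
After op 4 (insert('o')): buffer="ahoswbhosbhos" (len 13), cursors c1@3 c2@8 c3@12, authorship .111..222.333
After op 5 (move_left): buffer="ahoswbhosbhos" (len 13), cursors c1@2 c2@7 c3@11, authorship .111..222.333
After op 6 (delete): buffer="aoswbosbos" (len 10), cursors c1@1 c2@5 c3@8, authorship .11..22.33
After op 7 (move_left): buffer="aoswbosbos" (len 10), cursors c1@0 c2@4 c3@7, authorship .11..22.33
Authorship (.=original, N=cursor N): . 1 1 . . 2 2 . 3 3
Index 6: author = 2

Answer: cursor 2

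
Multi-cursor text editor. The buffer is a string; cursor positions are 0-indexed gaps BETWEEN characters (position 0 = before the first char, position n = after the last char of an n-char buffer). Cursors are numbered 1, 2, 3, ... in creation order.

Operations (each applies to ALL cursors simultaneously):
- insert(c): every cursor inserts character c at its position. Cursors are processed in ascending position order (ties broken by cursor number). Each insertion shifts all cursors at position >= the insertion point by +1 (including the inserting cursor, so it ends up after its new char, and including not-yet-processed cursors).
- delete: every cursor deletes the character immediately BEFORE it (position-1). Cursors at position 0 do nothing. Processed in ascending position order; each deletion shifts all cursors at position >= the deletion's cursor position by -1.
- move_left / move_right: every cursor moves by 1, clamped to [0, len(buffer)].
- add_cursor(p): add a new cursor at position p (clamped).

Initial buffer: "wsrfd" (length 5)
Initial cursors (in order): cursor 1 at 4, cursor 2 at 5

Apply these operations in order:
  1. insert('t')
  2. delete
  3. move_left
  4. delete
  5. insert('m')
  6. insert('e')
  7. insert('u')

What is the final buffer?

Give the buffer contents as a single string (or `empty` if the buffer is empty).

After op 1 (insert('t')): buffer="wsrftdt" (len 7), cursors c1@5 c2@7, authorship ....1.2
After op 2 (delete): buffer="wsrfd" (len 5), cursors c1@4 c2@5, authorship .....
After op 3 (move_left): buffer="wsrfd" (len 5), cursors c1@3 c2@4, authorship .....
After op 4 (delete): buffer="wsd" (len 3), cursors c1@2 c2@2, authorship ...
After op 5 (insert('m')): buffer="wsmmd" (len 5), cursors c1@4 c2@4, authorship ..12.
After op 6 (insert('e')): buffer="wsmmeed" (len 7), cursors c1@6 c2@6, authorship ..1212.
After op 7 (insert('u')): buffer="wsmmeeuud" (len 9), cursors c1@8 c2@8, authorship ..121212.

Answer: wsmmeeuud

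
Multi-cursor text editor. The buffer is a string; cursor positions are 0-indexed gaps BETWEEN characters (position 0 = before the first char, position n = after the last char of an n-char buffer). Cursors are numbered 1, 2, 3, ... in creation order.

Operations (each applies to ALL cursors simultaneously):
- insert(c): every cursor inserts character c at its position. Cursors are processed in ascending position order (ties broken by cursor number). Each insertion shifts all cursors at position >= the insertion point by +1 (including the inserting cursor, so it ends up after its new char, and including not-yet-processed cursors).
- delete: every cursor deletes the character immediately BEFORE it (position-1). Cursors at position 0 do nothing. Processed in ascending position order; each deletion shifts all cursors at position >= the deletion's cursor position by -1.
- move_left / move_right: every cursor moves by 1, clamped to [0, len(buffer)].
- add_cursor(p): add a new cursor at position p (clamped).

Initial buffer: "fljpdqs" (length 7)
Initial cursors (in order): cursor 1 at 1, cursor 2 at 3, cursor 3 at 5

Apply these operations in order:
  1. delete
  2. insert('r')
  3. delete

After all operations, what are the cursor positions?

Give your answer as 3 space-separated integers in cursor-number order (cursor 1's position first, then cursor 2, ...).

Answer: 0 1 2

Derivation:
After op 1 (delete): buffer="lpqs" (len 4), cursors c1@0 c2@1 c3@2, authorship ....
After op 2 (insert('r')): buffer="rlrprqs" (len 7), cursors c1@1 c2@3 c3@5, authorship 1.2.3..
After op 3 (delete): buffer="lpqs" (len 4), cursors c1@0 c2@1 c3@2, authorship ....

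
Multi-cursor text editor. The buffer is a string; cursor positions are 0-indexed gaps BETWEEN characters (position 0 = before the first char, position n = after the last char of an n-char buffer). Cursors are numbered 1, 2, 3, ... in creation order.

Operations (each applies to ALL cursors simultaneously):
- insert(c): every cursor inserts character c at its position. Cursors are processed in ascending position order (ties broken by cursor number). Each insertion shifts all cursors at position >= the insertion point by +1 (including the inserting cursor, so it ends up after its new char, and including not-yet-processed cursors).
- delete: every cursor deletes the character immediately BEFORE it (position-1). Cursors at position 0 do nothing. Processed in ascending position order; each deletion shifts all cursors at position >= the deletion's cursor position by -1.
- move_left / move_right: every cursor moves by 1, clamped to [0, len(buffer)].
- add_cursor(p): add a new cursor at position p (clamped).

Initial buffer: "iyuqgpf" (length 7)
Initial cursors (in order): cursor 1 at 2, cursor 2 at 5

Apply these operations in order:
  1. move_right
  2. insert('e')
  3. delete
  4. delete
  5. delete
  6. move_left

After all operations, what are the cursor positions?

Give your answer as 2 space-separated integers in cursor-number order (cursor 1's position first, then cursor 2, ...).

After op 1 (move_right): buffer="iyuqgpf" (len 7), cursors c1@3 c2@6, authorship .......
After op 2 (insert('e')): buffer="iyueqgpef" (len 9), cursors c1@4 c2@8, authorship ...1...2.
After op 3 (delete): buffer="iyuqgpf" (len 7), cursors c1@3 c2@6, authorship .......
After op 4 (delete): buffer="iyqgf" (len 5), cursors c1@2 c2@4, authorship .....
After op 5 (delete): buffer="iqf" (len 3), cursors c1@1 c2@2, authorship ...
After op 6 (move_left): buffer="iqf" (len 3), cursors c1@0 c2@1, authorship ...

Answer: 0 1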